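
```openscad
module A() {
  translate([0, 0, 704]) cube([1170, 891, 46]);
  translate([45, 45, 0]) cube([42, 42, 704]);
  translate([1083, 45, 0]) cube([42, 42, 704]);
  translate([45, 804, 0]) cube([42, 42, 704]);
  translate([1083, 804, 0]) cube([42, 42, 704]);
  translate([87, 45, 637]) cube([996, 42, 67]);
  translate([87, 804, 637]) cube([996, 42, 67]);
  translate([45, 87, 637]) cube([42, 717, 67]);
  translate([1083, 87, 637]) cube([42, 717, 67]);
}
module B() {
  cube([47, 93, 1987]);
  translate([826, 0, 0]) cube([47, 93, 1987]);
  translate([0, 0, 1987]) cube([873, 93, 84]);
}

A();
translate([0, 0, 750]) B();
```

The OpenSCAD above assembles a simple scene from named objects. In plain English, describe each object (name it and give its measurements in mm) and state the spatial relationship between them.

A is a rectangular dining table. The top is 1170×891×46 mm with its upper surface at z = 750 mm. It stands on four 42×42 mm square legs, each inset 45 mm from the nearest pair of top edges, running from the floor to the underside of the top. Four apron rails, 42 mm thick and 67 mm tall, run between adjacent legs with their top edges flush with the underside of the top and their outer faces flush with the legs' outer faces.

B is a rectangular door frame: two vertical jambs of 47×93 mm section, 1987 mm tall, with a clear opening 779 mm wide between their inner faces. A header 84 mm tall and 93 mm deep lies on top of the jambs and spans the full outside width.

The door frame is on top of the table.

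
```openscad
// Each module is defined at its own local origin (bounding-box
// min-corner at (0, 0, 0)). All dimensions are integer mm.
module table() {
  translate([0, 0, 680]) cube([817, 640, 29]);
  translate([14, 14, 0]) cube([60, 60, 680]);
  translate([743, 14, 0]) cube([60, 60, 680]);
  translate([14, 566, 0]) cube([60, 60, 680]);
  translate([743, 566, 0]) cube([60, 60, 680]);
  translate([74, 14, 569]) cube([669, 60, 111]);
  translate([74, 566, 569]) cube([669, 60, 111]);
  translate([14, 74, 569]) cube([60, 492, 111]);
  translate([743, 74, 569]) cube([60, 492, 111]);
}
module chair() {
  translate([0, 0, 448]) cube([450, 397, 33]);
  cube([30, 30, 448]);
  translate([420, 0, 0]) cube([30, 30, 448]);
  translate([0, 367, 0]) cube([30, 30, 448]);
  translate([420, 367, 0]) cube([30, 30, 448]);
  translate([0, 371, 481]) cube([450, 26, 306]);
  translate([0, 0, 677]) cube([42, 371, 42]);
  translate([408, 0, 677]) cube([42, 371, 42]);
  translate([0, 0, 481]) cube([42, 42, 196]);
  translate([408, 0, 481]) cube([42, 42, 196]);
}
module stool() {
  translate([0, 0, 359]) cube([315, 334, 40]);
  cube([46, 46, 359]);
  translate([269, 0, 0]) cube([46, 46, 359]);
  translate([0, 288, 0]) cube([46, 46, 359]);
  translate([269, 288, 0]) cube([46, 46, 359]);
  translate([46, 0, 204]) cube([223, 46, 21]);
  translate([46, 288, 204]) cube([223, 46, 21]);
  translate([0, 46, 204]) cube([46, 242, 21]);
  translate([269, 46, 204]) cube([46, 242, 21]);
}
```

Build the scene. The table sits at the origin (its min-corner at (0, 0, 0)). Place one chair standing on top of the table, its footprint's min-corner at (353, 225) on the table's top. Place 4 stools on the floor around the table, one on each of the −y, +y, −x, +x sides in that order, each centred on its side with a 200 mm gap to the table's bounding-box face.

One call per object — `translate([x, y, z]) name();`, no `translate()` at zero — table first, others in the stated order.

table();
translate([353, 225, 709]) chair();
translate([251, -534, 0]) stool();
translate([251, 840, 0]) stool();
translate([-515, 153, 0]) stool();
translate([1017, 153, 0]) stool();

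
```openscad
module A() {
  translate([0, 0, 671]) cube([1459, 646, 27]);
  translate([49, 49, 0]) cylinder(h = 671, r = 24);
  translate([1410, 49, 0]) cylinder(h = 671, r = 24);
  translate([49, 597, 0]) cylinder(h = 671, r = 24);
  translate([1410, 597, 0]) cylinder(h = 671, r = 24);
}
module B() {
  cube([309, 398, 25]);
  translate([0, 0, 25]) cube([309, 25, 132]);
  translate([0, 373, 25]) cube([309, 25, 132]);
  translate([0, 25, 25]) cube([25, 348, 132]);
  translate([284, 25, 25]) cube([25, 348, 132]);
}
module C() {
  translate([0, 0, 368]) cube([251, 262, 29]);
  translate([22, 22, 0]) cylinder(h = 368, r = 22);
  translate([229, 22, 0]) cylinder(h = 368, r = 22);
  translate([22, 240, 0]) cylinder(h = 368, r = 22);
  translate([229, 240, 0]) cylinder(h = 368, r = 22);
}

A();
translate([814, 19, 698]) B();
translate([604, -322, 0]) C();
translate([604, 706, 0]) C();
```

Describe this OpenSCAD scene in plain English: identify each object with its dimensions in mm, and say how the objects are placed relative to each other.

A is a rectangular dining table. The top is 1459×646×27 mm with its upper surface at z = 698 mm. It stands on four round legs of 48 mm diameter, each leg's bounding box inset 25 mm from the nearest pair of top edges, running from the floor to the underside of the top.

B is an open-topped rectangular box: outside dimensions 309×398×157 mm, with a uniform wall and base thickness of 25 mm. The base is a full 309×398 slab on the floor; four walls sit on top of the base. The front and back walls (the −y and +y sides) span the full width; the two side walls fit between them.

C is a four-legged stool. The seat is a 251×262×29 mm slab whose top surface is at z = 397 mm; four round legs, each 44 mm in diameter, run from the floor (z = 0) to the underside of the seat, each leg's axis is inset half a diameter from the nearest pair of seat edges (so the leg's bounding box is flush with the corner).

The open box is on top of the table. Two stools sit around the table at the −y, +y sides.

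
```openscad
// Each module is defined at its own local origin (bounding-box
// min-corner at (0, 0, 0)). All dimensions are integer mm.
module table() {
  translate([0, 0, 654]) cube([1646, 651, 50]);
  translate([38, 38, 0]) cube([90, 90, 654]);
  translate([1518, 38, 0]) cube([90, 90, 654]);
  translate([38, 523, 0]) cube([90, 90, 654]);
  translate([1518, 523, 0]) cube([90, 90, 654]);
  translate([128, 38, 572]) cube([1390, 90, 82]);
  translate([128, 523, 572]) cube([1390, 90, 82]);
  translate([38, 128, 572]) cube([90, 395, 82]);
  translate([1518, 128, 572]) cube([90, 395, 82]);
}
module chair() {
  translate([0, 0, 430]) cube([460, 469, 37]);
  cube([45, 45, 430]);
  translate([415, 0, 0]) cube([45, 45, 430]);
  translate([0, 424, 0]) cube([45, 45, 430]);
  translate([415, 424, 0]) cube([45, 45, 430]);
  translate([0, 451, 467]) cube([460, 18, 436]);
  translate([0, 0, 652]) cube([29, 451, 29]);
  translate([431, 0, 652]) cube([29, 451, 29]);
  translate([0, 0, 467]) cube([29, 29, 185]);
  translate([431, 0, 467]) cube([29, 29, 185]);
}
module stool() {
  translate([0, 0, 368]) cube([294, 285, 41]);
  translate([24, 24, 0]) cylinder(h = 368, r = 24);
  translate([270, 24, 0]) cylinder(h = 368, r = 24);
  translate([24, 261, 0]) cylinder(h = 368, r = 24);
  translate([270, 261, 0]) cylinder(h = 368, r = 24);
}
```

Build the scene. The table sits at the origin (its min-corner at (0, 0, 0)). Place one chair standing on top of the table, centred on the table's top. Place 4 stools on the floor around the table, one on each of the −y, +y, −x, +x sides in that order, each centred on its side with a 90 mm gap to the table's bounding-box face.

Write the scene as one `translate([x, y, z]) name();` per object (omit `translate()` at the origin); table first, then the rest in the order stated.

table();
translate([593, 91, 704]) chair();
translate([676, -375, 0]) stool();
translate([676, 741, 0]) stool();
translate([-384, 183, 0]) stool();
translate([1736, 183, 0]) stool();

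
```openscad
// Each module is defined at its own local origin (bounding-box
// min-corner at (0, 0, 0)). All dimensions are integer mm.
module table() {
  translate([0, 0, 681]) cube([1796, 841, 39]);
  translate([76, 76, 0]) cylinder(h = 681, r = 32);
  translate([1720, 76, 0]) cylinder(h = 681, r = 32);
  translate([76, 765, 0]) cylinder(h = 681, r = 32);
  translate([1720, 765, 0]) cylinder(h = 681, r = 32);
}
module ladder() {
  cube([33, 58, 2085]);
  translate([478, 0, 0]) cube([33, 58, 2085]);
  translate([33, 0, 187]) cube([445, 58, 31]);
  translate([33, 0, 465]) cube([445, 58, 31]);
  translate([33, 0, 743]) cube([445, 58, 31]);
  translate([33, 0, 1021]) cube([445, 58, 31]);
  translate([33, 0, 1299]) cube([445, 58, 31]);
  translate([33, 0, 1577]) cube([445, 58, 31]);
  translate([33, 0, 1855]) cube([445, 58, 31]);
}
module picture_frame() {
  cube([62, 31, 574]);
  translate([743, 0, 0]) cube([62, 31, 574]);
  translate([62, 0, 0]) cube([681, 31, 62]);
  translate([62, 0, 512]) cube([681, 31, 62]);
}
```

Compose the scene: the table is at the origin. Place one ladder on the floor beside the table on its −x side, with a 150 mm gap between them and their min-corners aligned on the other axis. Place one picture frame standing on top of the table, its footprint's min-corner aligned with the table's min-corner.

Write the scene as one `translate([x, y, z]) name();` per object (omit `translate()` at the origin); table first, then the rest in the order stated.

table();
translate([-661, 0, 0]) ladder();
translate([0, 0, 720]) picture_frame();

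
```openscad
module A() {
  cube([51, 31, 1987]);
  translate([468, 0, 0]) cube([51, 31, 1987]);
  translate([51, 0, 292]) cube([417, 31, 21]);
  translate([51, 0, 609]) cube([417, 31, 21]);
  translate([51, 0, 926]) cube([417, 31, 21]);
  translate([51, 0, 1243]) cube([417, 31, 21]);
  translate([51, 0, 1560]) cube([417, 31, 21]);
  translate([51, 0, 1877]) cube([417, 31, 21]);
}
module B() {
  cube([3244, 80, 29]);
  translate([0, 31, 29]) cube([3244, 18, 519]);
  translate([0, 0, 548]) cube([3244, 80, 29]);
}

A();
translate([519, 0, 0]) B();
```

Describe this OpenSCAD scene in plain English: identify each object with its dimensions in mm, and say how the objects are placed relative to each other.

A is a straight ladder. Two 51×31 mm vertical rails, 1987 mm tall, stand 519 mm apart (outside-to-outside) with their front faces coplanar on the −y side. 6 rungs, each 31 mm deep and 21 mm tall, span between the inner faces of the rails, front faces flush with the rails. The lowest rung's underside is at z = 292 mm and rungs are spaced 317 mm apart (underside to underside).

B is an I-beam lying along x, 3244 mm long. Overall section height 577 mm. Two flanges 80 mm wide (y) and 29 mm thick, one on the floor and one at the top; a web 18 mm thick runs between them, centred on the flange width.

The I-beam is against the ladder's +x side, with their −y faces flush.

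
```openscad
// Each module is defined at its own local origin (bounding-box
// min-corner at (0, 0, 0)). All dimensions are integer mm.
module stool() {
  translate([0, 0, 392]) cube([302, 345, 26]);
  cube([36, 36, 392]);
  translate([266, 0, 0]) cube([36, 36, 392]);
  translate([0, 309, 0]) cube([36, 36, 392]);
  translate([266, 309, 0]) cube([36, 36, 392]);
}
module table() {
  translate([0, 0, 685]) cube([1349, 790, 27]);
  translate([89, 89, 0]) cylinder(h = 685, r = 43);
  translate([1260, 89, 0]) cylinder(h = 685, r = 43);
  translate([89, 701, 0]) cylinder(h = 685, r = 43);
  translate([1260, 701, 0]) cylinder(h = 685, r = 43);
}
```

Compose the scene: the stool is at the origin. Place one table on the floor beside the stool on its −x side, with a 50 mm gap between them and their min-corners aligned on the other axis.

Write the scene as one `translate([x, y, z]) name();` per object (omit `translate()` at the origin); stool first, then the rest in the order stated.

stool();
translate([-1399, 0, 0]) table();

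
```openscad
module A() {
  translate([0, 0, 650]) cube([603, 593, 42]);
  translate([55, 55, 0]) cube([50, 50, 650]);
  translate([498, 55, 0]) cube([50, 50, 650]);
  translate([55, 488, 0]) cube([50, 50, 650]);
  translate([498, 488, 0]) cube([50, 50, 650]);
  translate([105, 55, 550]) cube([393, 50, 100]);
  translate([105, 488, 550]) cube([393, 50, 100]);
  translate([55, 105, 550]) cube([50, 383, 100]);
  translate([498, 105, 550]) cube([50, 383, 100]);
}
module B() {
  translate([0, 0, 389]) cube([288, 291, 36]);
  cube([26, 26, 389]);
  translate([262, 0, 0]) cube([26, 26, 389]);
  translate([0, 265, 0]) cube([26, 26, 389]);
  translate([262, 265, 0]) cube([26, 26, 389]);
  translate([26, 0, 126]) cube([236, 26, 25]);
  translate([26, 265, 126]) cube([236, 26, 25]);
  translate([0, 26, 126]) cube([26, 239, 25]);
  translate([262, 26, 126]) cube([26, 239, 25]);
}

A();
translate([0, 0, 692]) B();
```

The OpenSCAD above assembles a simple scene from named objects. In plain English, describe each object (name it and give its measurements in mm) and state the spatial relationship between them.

A is a table with a 603×593 mm rectangular top, 42 mm thick, top surface at z = 692 mm, supported by four 50×50 mm square legs, each inset 55 mm from the nearest pair of top edges, running from the floor. Four apron rails, 50 mm thick and 100 mm tall, run between adjacent legs with their top edges flush with the underside of the top and their outer faces flush with the legs' outer faces.

B is a four-legged stool. The seat is a 288×291×36 mm slab whose top surface is at z = 425 mm; four square legs, each 26×26 mm in cross-section, run from the floor (z = 0) to the underside of the seat, each flush with a corner of the seat. Four stretchers, 26 mm wide and 25 mm tall, connect adjacent legs with their undersides at z = 126 mm, each running between the inner faces of the legs it joins and aligned with the legs' outer faces on the other axis.

The stool is on top of the table.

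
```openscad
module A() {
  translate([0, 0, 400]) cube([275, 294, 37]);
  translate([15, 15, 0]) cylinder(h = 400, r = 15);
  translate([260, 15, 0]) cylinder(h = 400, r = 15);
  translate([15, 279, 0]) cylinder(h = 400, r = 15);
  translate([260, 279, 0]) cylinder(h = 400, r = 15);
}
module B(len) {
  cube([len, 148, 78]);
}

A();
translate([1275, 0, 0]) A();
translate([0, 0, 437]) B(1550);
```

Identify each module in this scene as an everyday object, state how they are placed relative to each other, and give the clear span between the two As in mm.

Second stool starts at x = 1275; first ends at x = 275; clear span = 1275 − 275 = 1000 mm.

A is a stool. B is a beam. A beam spans the tops of two stools. The clear span between the two stools is 1000 mm.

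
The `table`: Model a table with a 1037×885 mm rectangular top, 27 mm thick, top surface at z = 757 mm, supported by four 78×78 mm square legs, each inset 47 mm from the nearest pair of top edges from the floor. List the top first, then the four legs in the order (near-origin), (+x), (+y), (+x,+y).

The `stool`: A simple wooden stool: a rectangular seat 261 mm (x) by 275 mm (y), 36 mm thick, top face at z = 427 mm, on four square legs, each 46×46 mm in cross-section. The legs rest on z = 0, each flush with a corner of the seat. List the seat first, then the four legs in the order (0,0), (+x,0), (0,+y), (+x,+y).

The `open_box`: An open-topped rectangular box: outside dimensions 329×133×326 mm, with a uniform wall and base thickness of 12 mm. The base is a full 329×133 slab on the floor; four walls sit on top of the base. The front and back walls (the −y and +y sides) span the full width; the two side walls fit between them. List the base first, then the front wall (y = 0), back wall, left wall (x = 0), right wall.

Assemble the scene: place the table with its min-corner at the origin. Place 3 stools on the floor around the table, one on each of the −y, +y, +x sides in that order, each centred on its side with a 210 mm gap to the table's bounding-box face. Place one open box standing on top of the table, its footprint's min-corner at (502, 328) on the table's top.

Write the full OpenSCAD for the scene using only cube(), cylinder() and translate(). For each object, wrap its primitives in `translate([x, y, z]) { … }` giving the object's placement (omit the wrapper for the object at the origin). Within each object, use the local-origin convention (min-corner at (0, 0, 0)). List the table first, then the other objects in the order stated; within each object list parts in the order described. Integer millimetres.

translate([0, 0, 730]) cube([1037, 885, 27]);
translate([47, 47, 0]) cube([78, 78, 730]);
translate([912, 47, 0]) cube([78, 78, 730]);
translate([47, 760, 0]) cube([78, 78, 730]);
translate([912, 760, 0]) cube([78, 78, 730]);
translate([388, -485, 0]) {
  translate([0, 0, 391]) cube([261, 275, 36]);
  cube([46, 46, 391]);
  translate([215, 0, 0]) cube([46, 46, 391]);
  translate([0, 229, 0]) cube([46, 46, 391]);
  translate([215, 229, 0]) cube([46, 46, 391]);
}
translate([388, 1095, 0]) {
  translate([0, 0, 391]) cube([261, 275, 36]);
  cube([46, 46, 391]);
  translate([215, 0, 0]) cube([46, 46, 391]);
  translate([0, 229, 0]) cube([46, 46, 391]);
  translate([215, 229, 0]) cube([46, 46, 391]);
}
translate([1247, 305, 0]) {
  translate([0, 0, 391]) cube([261, 275, 36]);
  cube([46, 46, 391]);
  translate([215, 0, 0]) cube([46, 46, 391]);
  translate([0, 229, 0]) cube([46, 46, 391]);
  translate([215, 229, 0]) cube([46, 46, 391]);
}
translate([502, 328, 757]) {
  cube([329, 133, 12]);
  translate([0, 0, 12]) cube([329, 12, 314]);
  translate([0, 121, 12]) cube([329, 12, 314]);
  translate([0, 12, 12]) cube([12, 109, 314]);
  translate([317, 12, 12]) cube([12, 109, 314]);
}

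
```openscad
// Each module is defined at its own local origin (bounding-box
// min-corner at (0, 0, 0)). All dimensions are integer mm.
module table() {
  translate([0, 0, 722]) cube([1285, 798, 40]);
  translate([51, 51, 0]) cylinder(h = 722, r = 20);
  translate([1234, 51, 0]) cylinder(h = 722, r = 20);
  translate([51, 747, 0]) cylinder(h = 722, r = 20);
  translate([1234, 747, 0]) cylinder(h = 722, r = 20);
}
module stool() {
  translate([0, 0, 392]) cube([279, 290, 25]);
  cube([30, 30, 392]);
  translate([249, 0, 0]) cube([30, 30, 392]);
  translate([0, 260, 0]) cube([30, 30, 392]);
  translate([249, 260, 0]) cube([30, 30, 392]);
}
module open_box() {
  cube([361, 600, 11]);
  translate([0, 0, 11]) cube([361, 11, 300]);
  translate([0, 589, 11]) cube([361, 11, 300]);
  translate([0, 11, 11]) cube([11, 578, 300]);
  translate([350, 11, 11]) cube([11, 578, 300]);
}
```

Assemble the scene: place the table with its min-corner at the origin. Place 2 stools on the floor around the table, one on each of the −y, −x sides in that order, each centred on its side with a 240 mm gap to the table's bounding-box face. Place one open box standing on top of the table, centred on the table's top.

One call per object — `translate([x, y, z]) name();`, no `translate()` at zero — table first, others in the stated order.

table();
translate([503, -530, 0]) stool();
translate([-519, 254, 0]) stool();
translate([462, 99, 762]) open_box();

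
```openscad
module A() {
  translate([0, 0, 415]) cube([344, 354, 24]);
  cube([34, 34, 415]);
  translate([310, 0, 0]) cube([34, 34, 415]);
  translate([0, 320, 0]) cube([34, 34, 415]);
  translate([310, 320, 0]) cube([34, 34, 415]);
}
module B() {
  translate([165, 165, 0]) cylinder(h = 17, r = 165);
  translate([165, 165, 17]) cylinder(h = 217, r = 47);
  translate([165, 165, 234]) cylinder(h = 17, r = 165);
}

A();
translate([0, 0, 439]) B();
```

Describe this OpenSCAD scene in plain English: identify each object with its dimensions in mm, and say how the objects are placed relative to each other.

A is a simple wooden stool: a rectangular seat 344 mm (x) by 354 mm (y), 24 mm thick, top face at z = 439 mm, on four square legs, each 34×34 mm in cross-section. The legs rest on z = 0, each flush with a corner of the seat.

B is a spool: two coaxial disc flanges of radius 165 mm and thickness 17 mm, joined by a core cylinder of radius 47 mm and height 217 mm. The lower flange rests on z = 0 and the three cylinders share a vertical axis.

The spool is on top of the stool.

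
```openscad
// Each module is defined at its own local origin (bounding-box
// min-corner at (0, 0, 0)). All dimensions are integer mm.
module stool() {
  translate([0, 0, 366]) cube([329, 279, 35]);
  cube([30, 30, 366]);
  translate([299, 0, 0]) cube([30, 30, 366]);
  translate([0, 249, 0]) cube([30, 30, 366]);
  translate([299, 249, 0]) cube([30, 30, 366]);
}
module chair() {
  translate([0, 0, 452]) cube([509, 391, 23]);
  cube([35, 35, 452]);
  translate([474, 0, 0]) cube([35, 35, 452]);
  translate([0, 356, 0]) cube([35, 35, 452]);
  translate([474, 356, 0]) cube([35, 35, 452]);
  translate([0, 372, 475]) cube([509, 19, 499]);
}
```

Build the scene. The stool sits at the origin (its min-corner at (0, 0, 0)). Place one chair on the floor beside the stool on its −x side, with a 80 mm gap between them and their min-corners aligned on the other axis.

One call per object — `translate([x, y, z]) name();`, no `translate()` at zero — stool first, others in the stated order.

stool();
translate([-589, 0, 0]) chair();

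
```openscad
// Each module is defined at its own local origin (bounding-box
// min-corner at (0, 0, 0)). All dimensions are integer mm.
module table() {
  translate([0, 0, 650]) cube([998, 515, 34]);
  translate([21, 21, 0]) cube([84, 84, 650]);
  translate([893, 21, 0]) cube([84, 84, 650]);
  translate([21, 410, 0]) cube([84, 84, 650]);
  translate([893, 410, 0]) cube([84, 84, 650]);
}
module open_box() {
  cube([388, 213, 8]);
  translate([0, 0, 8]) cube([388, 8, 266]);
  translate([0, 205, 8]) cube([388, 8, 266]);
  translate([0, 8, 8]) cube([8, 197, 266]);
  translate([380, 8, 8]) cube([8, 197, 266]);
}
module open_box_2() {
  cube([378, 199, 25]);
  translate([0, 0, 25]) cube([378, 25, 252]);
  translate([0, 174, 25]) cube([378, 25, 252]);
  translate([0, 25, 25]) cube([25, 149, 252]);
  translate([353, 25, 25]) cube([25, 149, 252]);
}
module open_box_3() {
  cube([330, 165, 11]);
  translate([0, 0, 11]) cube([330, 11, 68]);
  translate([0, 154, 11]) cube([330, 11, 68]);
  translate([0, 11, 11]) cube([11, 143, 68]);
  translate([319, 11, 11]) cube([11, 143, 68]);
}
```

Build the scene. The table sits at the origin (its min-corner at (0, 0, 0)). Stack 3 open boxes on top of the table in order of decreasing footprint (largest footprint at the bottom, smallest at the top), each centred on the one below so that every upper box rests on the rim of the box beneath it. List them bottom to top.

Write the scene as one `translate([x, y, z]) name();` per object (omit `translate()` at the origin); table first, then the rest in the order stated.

table();
translate([305, 151, 684]) open_box();
translate([310, 158, 958]) open_box_2();
translate([334, 175, 1235]) open_box_3();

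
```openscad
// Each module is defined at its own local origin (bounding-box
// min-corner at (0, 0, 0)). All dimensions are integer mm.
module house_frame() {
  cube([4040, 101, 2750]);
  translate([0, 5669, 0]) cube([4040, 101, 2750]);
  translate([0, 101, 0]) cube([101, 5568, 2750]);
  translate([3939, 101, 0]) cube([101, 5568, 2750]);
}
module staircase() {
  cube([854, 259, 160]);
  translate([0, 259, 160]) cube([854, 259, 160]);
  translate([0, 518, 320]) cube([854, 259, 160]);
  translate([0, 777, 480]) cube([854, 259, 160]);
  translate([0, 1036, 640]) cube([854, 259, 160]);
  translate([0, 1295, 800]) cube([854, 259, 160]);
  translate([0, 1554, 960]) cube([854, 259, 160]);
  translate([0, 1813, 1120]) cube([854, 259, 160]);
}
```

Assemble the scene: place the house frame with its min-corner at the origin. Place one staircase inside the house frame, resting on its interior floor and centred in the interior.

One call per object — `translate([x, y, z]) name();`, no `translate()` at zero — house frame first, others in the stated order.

house_frame();
translate([1593, 1849, 0]) staircase();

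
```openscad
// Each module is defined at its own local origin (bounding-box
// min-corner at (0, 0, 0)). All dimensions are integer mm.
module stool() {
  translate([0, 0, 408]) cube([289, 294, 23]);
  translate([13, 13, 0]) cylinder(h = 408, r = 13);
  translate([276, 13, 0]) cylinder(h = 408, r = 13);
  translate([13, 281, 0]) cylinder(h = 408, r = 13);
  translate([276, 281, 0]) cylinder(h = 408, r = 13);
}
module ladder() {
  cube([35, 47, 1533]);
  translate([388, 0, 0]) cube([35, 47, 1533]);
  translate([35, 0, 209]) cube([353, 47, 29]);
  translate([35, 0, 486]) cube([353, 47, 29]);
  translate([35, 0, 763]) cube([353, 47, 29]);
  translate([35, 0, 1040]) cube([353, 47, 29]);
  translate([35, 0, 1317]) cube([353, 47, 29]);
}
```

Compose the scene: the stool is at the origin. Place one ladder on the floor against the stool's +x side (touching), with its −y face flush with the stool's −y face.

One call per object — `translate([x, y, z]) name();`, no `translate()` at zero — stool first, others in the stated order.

stool();
translate([289, 0, 0]) ladder();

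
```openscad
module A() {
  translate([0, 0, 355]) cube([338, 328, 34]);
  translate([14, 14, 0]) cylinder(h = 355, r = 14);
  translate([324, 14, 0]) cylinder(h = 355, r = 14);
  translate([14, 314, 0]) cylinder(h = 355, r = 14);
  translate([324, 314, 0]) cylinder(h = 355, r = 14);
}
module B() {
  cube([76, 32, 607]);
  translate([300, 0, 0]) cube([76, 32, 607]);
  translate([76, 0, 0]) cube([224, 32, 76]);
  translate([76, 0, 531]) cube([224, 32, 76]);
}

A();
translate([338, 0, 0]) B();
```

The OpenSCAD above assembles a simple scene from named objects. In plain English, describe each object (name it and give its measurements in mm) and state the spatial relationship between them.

A is a four-legged stool. The seat is a 338×328×34 mm slab whose top surface is at z = 389 mm; four round legs, each 28 mm in diameter, run from the floor (z = 0) to the underside of the seat, each leg's axis is inset half a diameter from the nearest pair of seat edges (so the leg's bounding box is flush with the corner).

B is a picture frame with a 224×455 mm rectangular opening (x by z) and a uniform 76 mm border on every side. Frame depth is 32 mm along y. It is built from two vertical stiles running the full outside height and two horizontal rails spanning the gap between the stiles.

The picture frame is against the stool's +x side, with their −y faces flush.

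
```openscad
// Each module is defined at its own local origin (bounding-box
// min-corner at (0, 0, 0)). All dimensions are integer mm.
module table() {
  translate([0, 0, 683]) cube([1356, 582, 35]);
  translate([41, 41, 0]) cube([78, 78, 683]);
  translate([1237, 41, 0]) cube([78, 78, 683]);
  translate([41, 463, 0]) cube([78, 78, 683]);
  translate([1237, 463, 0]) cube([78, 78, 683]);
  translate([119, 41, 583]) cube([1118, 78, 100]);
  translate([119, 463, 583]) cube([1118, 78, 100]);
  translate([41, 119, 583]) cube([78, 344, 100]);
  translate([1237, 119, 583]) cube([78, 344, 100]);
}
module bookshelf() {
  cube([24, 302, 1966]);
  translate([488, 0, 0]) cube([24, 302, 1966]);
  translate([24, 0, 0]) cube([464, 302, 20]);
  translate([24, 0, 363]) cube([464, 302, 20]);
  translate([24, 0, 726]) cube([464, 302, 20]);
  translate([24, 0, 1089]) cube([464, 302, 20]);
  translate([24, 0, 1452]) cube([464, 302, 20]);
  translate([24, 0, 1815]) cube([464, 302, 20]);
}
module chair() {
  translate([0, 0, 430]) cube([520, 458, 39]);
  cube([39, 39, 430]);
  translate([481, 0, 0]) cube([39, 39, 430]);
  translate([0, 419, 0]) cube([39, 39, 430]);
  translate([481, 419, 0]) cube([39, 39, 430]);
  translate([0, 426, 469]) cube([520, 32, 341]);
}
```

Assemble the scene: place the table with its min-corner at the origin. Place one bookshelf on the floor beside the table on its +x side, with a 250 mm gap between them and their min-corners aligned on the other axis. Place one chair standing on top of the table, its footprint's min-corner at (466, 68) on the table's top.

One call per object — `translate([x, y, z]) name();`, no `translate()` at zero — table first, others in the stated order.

table();
translate([1606, 0, 0]) bookshelf();
translate([466, 68, 718]) chair();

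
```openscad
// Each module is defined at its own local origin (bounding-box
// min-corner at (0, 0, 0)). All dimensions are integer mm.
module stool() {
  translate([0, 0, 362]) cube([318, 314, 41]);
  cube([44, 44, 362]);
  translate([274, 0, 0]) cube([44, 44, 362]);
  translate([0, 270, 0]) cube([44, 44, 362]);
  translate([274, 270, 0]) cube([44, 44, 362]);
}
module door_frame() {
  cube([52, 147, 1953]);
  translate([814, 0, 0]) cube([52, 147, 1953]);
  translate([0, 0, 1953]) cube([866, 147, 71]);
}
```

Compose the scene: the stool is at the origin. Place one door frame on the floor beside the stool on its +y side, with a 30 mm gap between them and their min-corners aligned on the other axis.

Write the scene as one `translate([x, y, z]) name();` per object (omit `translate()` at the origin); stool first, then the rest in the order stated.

stool();
translate([0, 344, 0]) door_frame();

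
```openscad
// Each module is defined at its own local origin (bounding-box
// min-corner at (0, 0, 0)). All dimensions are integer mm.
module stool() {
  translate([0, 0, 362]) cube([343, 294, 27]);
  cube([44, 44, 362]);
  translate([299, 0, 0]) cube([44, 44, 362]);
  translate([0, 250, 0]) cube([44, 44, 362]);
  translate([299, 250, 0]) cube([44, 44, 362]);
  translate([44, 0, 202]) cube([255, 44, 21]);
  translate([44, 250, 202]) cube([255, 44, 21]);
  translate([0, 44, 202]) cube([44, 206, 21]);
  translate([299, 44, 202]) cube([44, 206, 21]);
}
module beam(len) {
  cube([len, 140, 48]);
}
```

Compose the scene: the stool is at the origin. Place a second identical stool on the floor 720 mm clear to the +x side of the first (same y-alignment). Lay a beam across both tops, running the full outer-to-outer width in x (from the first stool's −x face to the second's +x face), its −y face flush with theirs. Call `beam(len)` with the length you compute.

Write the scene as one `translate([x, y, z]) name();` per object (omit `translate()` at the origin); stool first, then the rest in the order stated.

stool();
translate([1063, 0, 0]) stool();
translate([0, 0, 389]) beam(1406);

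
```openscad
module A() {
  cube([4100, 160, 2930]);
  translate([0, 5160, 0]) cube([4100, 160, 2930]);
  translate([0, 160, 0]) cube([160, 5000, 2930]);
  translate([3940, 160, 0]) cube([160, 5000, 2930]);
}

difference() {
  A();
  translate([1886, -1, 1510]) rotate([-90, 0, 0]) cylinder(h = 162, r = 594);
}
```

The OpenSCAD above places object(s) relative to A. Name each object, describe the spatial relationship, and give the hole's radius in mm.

A is a house frame. The house frame has a circular hole through its front wall. The hole's radius is 594 mm.

The subtracted cylinder has r = 594 mm.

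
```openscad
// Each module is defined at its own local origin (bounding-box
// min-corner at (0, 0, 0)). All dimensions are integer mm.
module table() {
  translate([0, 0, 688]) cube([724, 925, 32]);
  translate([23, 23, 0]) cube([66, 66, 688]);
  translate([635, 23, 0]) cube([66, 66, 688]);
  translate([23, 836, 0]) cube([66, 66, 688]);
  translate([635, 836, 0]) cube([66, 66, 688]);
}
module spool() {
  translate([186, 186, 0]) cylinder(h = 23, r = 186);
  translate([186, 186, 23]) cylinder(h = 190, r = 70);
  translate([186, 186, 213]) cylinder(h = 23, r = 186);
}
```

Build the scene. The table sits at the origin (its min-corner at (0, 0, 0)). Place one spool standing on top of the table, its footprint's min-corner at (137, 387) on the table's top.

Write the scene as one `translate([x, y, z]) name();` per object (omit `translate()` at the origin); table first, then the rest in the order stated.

table();
translate([137, 387, 720]) spool();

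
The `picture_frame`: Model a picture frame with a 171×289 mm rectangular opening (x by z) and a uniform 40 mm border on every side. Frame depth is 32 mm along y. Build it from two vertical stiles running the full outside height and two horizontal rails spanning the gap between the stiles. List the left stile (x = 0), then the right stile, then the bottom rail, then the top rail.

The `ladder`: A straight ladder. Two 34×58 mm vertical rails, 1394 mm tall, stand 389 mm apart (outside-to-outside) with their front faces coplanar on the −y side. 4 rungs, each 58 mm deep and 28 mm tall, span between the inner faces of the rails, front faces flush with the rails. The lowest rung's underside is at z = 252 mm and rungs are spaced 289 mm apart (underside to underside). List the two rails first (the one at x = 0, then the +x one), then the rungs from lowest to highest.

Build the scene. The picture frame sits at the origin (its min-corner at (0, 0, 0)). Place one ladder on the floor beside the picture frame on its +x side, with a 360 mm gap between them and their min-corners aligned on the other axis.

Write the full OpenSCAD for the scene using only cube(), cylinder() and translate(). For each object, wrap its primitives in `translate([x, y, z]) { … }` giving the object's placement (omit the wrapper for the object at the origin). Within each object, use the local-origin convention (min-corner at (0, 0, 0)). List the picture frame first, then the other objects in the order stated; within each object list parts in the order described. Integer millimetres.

cube([40, 32, 369]);
translate([211, 0, 0]) cube([40, 32, 369]);
translate([40, 0, 0]) cube([171, 32, 40]);
translate([40, 0, 329]) cube([171, 32, 40]);
translate([611, 0, 0]) {
  cube([34, 58, 1394]);
  translate([355, 0, 0]) cube([34, 58, 1394]);
  translate([34, 0, 252]) cube([321, 58, 28]);
  translate([34, 0, 541]) cube([321, 58, 28]);
  translate([34, 0, 830]) cube([321, 58, 28]);
  translate([34, 0, 1119]) cube([321, 58, 28]);
}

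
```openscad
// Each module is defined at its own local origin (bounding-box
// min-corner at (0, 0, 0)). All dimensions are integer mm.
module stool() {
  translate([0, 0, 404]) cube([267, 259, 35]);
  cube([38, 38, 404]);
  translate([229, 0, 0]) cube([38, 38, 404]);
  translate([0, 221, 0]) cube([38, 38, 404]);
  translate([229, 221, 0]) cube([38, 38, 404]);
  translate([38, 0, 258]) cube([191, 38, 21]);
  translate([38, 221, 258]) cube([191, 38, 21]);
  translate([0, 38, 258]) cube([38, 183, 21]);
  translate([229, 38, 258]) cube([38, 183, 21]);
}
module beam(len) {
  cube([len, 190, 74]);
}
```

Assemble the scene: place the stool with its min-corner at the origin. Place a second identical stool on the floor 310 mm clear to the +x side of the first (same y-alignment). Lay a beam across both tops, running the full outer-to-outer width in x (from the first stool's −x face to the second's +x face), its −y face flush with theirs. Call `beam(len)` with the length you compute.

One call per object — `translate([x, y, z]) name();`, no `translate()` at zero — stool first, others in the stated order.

stool();
translate([577, 0, 0]) stool();
translate([0, 0, 439]) beam(844);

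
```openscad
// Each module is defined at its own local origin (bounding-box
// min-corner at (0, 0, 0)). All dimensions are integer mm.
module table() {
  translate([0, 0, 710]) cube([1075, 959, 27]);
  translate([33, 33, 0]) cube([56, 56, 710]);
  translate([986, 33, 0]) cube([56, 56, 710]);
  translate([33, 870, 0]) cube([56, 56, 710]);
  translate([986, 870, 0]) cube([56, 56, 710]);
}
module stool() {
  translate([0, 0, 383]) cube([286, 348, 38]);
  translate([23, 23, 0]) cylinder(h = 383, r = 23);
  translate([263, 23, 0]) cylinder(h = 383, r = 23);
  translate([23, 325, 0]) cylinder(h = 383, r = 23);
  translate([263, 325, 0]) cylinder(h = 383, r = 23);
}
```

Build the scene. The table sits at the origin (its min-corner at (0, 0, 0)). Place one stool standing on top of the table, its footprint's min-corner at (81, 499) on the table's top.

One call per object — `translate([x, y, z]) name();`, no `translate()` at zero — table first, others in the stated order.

table();
translate([81, 499, 737]) stool();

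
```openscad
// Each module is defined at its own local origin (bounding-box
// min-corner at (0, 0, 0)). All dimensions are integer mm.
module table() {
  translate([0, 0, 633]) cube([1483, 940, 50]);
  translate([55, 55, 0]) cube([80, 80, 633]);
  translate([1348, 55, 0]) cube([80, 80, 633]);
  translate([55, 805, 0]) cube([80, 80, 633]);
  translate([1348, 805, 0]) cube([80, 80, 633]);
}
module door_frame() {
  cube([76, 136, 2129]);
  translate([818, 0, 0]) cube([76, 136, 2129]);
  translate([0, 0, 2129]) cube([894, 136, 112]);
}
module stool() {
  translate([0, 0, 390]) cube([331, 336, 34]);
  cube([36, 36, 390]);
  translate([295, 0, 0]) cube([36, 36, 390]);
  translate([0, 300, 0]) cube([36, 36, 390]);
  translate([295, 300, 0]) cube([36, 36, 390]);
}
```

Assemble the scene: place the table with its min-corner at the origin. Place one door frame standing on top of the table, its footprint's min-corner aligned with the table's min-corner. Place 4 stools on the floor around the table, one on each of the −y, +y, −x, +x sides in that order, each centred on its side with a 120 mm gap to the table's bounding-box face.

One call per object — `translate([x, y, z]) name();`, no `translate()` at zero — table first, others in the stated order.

table();
translate([0, 0, 683]) door_frame();
translate([576, -456, 0]) stool();
translate([576, 1060, 0]) stool();
translate([-451, 302, 0]) stool();
translate([1603, 302, 0]) stool();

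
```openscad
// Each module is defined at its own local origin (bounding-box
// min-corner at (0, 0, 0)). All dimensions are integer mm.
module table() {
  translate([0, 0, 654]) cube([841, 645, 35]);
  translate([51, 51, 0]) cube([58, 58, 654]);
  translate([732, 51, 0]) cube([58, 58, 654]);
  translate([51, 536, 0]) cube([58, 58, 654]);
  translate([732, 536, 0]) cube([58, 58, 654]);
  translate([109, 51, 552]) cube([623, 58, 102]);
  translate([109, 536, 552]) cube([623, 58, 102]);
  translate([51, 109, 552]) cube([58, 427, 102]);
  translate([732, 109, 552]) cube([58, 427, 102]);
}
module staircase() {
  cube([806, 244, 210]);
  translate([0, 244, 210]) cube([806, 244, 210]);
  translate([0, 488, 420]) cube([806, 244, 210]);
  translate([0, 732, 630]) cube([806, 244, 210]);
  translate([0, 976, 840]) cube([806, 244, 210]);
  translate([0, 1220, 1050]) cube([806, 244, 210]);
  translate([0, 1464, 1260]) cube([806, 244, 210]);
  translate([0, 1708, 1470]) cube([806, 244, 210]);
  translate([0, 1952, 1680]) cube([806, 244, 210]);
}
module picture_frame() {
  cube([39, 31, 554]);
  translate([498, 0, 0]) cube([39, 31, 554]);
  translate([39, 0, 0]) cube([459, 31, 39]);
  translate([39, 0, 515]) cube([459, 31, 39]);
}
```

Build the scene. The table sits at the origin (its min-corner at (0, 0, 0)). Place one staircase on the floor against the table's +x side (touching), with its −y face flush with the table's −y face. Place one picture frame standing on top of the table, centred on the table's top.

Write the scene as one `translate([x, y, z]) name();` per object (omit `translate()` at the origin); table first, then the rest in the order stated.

table();
translate([841, 0, 0]) staircase();
translate([152, 307, 689]) picture_frame();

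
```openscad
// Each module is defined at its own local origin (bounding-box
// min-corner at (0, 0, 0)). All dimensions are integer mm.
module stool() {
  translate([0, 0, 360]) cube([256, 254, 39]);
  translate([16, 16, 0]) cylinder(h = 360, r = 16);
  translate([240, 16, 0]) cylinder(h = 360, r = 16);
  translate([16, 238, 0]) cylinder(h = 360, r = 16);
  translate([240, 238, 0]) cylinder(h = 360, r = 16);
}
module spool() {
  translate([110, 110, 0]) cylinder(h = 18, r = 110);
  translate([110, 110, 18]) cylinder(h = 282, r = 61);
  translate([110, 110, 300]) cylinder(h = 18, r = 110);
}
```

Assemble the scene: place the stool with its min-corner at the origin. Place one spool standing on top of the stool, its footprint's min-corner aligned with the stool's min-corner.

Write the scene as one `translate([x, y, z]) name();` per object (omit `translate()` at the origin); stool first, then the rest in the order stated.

stool();
translate([0, 0, 399]) spool();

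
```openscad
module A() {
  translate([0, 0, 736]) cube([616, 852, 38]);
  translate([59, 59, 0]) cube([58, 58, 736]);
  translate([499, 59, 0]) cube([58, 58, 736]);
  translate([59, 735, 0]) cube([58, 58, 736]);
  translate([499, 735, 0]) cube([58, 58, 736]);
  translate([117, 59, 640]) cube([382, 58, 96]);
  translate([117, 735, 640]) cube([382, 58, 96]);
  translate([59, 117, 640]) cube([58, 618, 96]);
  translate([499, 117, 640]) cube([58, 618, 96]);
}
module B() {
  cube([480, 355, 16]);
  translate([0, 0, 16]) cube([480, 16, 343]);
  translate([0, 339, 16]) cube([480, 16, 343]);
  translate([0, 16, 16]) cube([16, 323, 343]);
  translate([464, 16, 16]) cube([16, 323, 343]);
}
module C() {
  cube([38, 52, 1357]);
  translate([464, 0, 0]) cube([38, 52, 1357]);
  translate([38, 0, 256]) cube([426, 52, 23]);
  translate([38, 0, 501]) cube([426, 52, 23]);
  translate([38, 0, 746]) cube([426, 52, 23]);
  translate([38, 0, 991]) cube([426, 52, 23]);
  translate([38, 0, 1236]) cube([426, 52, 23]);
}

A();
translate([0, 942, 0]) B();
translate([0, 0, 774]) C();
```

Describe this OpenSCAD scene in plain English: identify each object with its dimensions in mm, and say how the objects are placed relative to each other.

A is a table: top 616 mm (x) × 852 mm (y), 38 mm thick, upper face at z = 774 mm, on four 58×58 mm square legs, each inset 59 mm from the nearest pair of top edges, running from z = 0 to the bottom of the top. Four apron rails, 58 mm thick and 96 mm tall, run between adjacent legs with their top edges flush with the underside of the top and their outer faces flush with the legs' outer faces.

B is an open storage box with external size 480×355×359 mm and wall thickness 16 mm (the base is also 16 mm thick). The base covers the whole footprint; the four walls stand on the base, with the y-facing walls full-width and the x-facing walls fitting between their inner faces.

C is a wooden ladder with two side rails of 38×52 mm section and 1357 mm height, set 502 mm apart overall. Between them run 5 rectangular rungs (52 mm deep, 23 mm thick), front faces flush with the rails' −y face. The bottom of the first rung is 256 mm above the floor and each subsequent rung is 245 mm higher than the one below.

The open box is on the floor beside the table on its +y side. The ladder is on top of the table.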